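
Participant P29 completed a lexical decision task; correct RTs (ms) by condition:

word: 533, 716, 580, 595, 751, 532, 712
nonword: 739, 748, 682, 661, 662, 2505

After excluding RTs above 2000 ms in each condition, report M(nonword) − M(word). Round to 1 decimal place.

nonword: exclude 2505
M(word) = 4419/7 = 631.286
M(nonword) = 3492/5 = 698.400
Difference = 698.400 − 631.286 = 67.114 ms

67.1 ms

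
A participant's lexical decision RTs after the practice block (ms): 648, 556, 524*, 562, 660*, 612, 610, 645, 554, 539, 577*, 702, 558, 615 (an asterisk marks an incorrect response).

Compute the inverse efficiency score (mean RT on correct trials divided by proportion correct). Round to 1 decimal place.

763.8 ms

Correct trials (n=11): 648, 556, 562, 612, 610, 645, 554, 539, 702, 558, 615
Mean correct RT = 6601/11 = 600.0909 ms
Proportion correct = 11/14
IES = 600.0909 / (11/14) = 763.752 ms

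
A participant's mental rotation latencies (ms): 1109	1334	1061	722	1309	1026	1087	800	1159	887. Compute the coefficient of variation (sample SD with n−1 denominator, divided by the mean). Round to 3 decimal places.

n = 10, Σ = 10494, M = 1049.4000
Σ(x−M)² = 361814.400; s = √(361814.400/9) = 200.5034
CV = 200.5034 / 1049.4000 = 0.19106

0.191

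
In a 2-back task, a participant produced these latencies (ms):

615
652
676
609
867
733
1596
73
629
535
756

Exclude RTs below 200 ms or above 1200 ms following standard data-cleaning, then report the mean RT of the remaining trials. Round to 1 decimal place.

674.7 ms

Excluded: 73, 1596
Retained (n=9): Σ = 6072
Mean = 6072/9 = 674.6667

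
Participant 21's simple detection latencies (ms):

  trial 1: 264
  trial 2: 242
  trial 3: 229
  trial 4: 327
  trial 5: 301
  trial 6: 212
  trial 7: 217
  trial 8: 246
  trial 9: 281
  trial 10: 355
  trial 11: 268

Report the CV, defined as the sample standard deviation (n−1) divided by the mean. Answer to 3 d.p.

0.170

n = 11, Σ = 2942, M = 267.4545
Σ(x−M)² = 20738.727; s = √(20738.727/10) = 45.5398
CV = 45.5398 / 267.4545 = 0.17027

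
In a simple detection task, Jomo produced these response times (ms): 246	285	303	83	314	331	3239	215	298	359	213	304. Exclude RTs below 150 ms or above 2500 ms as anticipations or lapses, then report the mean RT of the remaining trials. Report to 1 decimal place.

Excluded: 83, 3239
Retained (n=10): Σ = 2868
Mean = 2868/10 = 286.8000

286.8 ms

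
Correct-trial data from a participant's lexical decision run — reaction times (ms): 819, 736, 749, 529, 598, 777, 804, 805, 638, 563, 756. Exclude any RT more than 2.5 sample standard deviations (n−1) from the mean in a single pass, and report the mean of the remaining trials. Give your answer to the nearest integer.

707 ms

n = 11, ΣRT = 7774, M = 706.727
Σ(x−M)² = 110524.18; s = √(110524.18/10) = 105.130
Cutoffs: 706.727 ± 2.5·105.130 → [443.9, 969.6]
No RTs fall outside the cutoffs; all 11 retained. Mean = 7774/11 = 706.727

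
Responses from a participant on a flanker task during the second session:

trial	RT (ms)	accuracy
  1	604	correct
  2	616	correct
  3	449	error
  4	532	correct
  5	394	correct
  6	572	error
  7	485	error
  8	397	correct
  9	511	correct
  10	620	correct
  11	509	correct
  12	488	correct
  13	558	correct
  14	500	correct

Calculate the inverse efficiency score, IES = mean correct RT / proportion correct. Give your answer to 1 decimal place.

662.9 ms

Correct trials (n=11): 604, 616, 532, 394, 397, 511, 620, 509, 488, 558, 500
Mean correct RT = 5729/11 = 520.8182 ms
Proportion correct = 11/14
IES = 520.8182 / (11/14) = 662.860 ms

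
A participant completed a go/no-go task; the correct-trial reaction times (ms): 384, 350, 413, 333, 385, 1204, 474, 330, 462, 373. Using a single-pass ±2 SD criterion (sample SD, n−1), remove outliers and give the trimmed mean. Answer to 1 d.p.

389.3 ms

n = 10, ΣRT = 4708, M = 470.800
Σ(x−M)² = 618877.60; s = √(618877.60/9) = 262.229
Cutoffs: 470.800 ± 2·262.229 → [-53.7, 995.3]
Outside: 1204 → excluded.
Retained (n=9): Σ = 3504, mean = 3504/9 = 389.333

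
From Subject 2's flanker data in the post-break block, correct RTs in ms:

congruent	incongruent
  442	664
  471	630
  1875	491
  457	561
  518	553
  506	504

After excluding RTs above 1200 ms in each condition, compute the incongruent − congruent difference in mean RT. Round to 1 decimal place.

congruent: exclude 1875
M(congruent) = 2394/5 = 478.800
M(incongruent) = 3403/6 = 567.167
Difference = 567.167 − 478.800 = 88.367 ms

88.4 ms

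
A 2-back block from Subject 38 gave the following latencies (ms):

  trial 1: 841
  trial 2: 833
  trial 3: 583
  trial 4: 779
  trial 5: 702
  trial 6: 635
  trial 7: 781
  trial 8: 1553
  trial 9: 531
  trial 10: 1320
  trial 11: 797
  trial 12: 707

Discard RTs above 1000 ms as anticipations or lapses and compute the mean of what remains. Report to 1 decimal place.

718.9 ms

Excluded: 1320, 1553
Retained (n=10): Σ = 7189
Mean = 7189/10 = 718.9000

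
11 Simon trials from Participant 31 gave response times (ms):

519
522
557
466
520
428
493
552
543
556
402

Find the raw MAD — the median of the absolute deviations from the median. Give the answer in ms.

Sorted: 402, 428, 466, 493, 519, 520, 522, 543, 552, 556, 557 → median = 520
|x − 520|: 1, 2, 37, 54, 0, 92, 27, 32, 23, 36, 118
Sorted deviations: 0, 1, 2, 23, 27, 32, 36, 37, 54, 92, 118 → MAD = 32

32 ms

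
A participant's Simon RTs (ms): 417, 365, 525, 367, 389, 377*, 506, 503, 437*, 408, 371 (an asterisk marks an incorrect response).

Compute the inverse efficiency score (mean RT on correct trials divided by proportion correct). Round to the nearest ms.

Correct trials (n=9): 417, 365, 525, 367, 389, 506, 503, 408, 371
Mean correct RT = 3851/9 = 427.8889 ms
Proportion correct = 9/11
IES = 427.8889 / (9/11) = 522.975 ms

523 ms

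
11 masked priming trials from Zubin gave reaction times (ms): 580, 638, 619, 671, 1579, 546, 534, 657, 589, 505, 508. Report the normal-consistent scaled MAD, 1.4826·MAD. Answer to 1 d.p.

81.5 ms

Sorted: 505, 508, 534, 546, 580, 589, 619, 638, 657, 671, 1579 → median = 589
|x − 589| sorted: 0, 9, 30, 43, 49, 55, 68, 81, 82, 84, 990 → MAD = 55
Robust SD ≈ 1.4826 × 55 = 81.543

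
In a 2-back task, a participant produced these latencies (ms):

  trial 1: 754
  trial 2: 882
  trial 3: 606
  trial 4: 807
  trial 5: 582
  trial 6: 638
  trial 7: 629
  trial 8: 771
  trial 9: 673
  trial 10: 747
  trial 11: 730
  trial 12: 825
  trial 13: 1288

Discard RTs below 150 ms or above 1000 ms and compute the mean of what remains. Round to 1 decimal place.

Excluded: 1288
Retained (n=12): Σ = 8644
Mean = 8644/12 = 720.3333

720.3 ms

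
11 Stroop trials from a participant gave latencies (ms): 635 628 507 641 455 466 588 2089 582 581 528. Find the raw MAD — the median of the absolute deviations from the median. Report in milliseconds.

Sorted: 455, 466, 507, 528, 581, 582, 588, 628, 635, 641, 2089 → median = 582
|x − 582|: 53, 46, 75, 59, 127, 116, 6, 1507, 0, 1, 54
Sorted deviations: 0, 1, 6, 46, 53, 54, 59, 75, 116, 127, 1507 → MAD = 54

54 ms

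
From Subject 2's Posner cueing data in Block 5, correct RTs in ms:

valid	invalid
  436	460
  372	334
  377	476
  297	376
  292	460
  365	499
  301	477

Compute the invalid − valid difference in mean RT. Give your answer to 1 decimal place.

M(valid) = 2440/7 = 348.571
M(invalid) = 3082/7 = 440.286
Difference = 440.286 − 348.571 = 91.714 ms

91.7 ms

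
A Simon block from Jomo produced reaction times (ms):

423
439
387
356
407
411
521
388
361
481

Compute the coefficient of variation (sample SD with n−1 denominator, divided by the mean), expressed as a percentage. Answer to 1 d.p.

12.4%

n = 10, Σ = 4174, M = 417.4000
Σ(x−M)² = 24164.400; s = √(24164.400/9) = 51.8163
CV = 51.8163 / 417.4000 = 0.12414 = 12.414%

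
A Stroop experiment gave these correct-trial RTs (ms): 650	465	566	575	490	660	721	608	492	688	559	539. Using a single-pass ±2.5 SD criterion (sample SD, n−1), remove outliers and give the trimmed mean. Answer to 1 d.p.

584.4 ms

n = 12, ΣRT = 7013, M = 584.417
Σ(x−M)² = 74806.92; s = √(74806.92/11) = 82.466
Cutoffs: 584.417 ± 2.5·82.466 → [378.3, 790.6]
No RTs fall outside the cutoffs; all 12 retained. Mean = 7013/12 = 584.417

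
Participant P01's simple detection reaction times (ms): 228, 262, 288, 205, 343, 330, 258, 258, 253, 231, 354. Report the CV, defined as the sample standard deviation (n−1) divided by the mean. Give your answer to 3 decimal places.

0.180

n = 11, Σ = 3010, M = 273.6364
Σ(x−M)² = 24314.545; s = √(24314.545/10) = 49.3098
CV = 49.3098 / 273.6364 = 0.18020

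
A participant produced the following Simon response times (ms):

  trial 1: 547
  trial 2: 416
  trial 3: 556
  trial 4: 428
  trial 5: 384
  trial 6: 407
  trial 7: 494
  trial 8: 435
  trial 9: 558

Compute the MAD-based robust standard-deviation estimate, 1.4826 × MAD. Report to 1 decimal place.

Sorted: 384, 407, 416, 428, 435, 494, 547, 556, 558 → median = 435
|x − 435| sorted: 0, 7, 19, 28, 51, 59, 112, 121, 123 → MAD = 51
Robust SD ≈ 1.4826 × 51 = 75.613

75.6 ms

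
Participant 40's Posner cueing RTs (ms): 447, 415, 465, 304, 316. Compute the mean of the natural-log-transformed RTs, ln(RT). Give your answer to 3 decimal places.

5.949

ln(RT): 6.1026, 6.0283, 6.1420, 5.7170, 5.7557
Σ ln(RT) = 29.7456
Mean = 29.7456/5 = 5.94913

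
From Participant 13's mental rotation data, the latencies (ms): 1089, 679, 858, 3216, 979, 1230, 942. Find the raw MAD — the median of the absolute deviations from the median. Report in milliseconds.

Sorted: 679, 858, 942, 979, 1089, 1230, 3216 → median = 979
|x − 979|: 110, 300, 121, 2237, 0, 251, 37
Sorted deviations: 0, 37, 110, 121, 251, 300, 2237 → MAD = 121

121 ms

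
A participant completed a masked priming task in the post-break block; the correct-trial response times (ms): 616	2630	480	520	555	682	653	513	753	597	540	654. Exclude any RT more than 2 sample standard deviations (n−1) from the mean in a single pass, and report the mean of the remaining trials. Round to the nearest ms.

597 ms

n = 12, ΣRT = 9193, M = 766.083
Σ(x−M)² = 3860012.92; s = √(3860012.92/11) = 592.377
Cutoffs: 766.083 ± 2·592.377 → [-418.7, 1950.8]
Outside: 2630 → excluded.
Retained (n=11): Σ = 6563, mean = 6563/11 = 596.636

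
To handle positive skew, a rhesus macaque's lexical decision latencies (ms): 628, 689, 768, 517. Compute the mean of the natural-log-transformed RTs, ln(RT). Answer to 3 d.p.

ln(RT): 6.4425, 6.5352, 6.6438, 6.2480
Σ ln(RT) = 25.8696
Mean = 25.8696/4 = 6.46740

6.467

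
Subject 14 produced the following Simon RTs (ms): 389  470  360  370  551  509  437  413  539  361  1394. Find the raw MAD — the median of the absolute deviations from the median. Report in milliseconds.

72 ms

Sorted: 360, 361, 370, 389, 413, 437, 470, 509, 539, 551, 1394 → median = 437
|x − 437|: 48, 33, 77, 67, 114, 72, 0, 24, 102, 76, 957
Sorted deviations: 0, 24, 33, 48, 67, 72, 76, 77, 102, 114, 957 → MAD = 72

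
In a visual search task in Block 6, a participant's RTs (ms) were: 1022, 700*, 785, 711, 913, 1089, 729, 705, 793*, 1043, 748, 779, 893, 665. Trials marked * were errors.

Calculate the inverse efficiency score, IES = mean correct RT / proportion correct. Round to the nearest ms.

Correct trials (n=12): 1022, 785, 711, 913, 1089, 729, 705, 1043, 748, 779, 893, 665
Mean correct RT = 10082/12 = 840.1667 ms
Proportion correct = 12/14
IES = 840.1667 / (12/14) = 980.194 ms

980 ms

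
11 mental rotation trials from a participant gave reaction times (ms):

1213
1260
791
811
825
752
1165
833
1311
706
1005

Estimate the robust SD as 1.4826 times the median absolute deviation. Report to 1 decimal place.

188.3 ms

Sorted: 706, 752, 791, 811, 825, 833, 1005, 1165, 1213, 1260, 1311 → median = 833
|x − 833| sorted: 0, 8, 22, 42, 81, 127, 172, 332, 380, 427, 478 → MAD = 127
Robust SD ≈ 1.4826 × 127 = 188.290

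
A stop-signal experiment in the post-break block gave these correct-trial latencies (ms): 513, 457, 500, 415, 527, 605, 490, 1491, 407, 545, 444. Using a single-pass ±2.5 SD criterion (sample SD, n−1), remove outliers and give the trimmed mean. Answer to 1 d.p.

490.3 ms

n = 11, ΣRT = 6394, M = 581.273
Σ(x−M)² = 944330.18; s = √(944330.18/10) = 307.300
Cutoffs: 581.273 ± 2.5·307.300 → [-187.0, 1349.5]
Outside: 1491 → excluded.
Retained (n=10): Σ = 4903, mean = 4903/10 = 490.300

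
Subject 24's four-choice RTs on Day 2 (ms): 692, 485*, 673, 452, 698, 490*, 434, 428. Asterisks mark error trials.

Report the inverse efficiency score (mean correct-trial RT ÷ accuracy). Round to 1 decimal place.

750.4 ms

Correct trials (n=6): 692, 673, 452, 698, 434, 428
Mean correct RT = 3377/6 = 562.8333 ms
Proportion correct = 6/8
IES = 562.8333 / (6/8) = 750.444 ms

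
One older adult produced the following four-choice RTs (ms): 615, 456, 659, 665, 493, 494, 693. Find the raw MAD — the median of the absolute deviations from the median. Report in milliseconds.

Sorted: 456, 493, 494, 615, 659, 665, 693 → median = 615
|x − 615|: 0, 159, 44, 50, 122, 121, 78
Sorted deviations: 0, 44, 50, 78, 121, 122, 159 → MAD = 78

78 ms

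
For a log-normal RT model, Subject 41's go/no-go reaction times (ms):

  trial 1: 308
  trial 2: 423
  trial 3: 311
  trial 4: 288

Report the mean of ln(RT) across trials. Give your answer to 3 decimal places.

5.795

ln(RT): 5.7301, 6.0474, 5.7398, 5.6630
Σ ln(RT) = 23.1802
Mean = 23.1802/4 = 5.79506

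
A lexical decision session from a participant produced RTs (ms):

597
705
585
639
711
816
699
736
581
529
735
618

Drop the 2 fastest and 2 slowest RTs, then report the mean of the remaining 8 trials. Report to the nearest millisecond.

661 ms

Sorted: 529, 581, 585, 597, 618, 639, 699, 705, 711, 735, 736, 816
Drop lowest 2 (529, 581) and highest 2 (736, 816)
Remaining (n=8): Σ = 5289, mean = 5289/8 = 661.125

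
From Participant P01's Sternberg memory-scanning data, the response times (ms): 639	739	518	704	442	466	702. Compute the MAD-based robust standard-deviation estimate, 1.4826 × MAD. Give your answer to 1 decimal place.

Sorted: 442, 466, 518, 639, 702, 704, 739 → median = 639
|x − 639| sorted: 0, 63, 65, 100, 121, 173, 197 → MAD = 100
Robust SD ≈ 1.4826 × 100 = 148.260

148.3 ms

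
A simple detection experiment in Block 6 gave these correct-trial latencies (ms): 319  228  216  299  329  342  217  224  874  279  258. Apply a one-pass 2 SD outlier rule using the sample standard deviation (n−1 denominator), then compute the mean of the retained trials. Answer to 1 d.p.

n = 11, ΣRT = 3585, M = 325.909
Σ(x−M)² = 352168.91; s = √(352168.91/10) = 187.662
Cutoffs: 325.909 ± 2·187.662 → [-49.4, 701.2]
Outside: 874 → excluded.
Retained (n=10): Σ = 2711, mean = 2711/10 = 271.100

271.1 ms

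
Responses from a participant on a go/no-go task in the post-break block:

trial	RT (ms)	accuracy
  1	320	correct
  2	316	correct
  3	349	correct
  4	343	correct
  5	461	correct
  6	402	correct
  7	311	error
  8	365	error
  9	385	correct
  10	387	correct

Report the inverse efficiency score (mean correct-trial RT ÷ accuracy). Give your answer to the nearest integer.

463 ms

Correct trials (n=8): 320, 316, 349, 343, 461, 402, 385, 387
Mean correct RT = 2963/8 = 370.3750 ms
Proportion correct = 8/10
IES = 370.3750 / (8/10) = 462.969 ms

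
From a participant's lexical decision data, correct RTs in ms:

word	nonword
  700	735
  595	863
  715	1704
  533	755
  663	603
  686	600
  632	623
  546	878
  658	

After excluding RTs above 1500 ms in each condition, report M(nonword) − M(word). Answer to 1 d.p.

86.0 ms

nonword: exclude 1704
M(word) = 5728/9 = 636.444
M(nonword) = 5057/7 = 722.429
Difference = 722.429 − 636.444 = 85.984 ms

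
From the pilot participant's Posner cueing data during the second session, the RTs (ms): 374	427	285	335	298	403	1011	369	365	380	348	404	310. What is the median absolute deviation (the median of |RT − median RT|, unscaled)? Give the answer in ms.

Sorted: 285, 298, 310, 335, 348, 365, 369, 374, 380, 403, 404, 427, 1011 → median = 369
|x − 369|: 5, 58, 84, 34, 71, 34, 642, 0, 4, 11, 21, 35, 59
Sorted deviations: 0, 4, 5, 11, 21, 34, 34, 35, 58, 59, 71, 84, 642 → MAD = 34

34 ms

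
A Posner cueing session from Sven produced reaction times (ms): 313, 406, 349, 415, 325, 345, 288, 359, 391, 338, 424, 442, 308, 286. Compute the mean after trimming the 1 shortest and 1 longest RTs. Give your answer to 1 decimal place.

Sorted: 286, 288, 308, 313, 325, 338, 345, 349, 359, 391, 406, 415, 424, 442
Drop lowest 1 (286) and highest 1 (442)
Remaining (n=12): Σ = 4261, mean = 4261/12 = 355.083

355.1 ms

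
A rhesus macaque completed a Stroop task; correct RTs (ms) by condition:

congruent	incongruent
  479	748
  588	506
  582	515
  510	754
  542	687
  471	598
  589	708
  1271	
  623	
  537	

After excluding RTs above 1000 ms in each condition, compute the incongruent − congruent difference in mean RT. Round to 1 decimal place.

98.4 ms

congruent: exclude 1271
M(congruent) = 4921/9 = 546.778
M(incongruent) = 4516/7 = 645.143
Difference = 645.143 − 546.778 = 98.365 ms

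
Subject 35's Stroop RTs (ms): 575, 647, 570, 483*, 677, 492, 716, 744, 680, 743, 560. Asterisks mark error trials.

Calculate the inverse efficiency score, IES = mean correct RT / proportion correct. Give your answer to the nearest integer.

704 ms

Correct trials (n=10): 575, 647, 570, 677, 492, 716, 744, 680, 743, 560
Mean correct RT = 6404/10 = 640.4000 ms
Proportion correct = 10/11
IES = 640.4000 / (10/11) = 704.440 ms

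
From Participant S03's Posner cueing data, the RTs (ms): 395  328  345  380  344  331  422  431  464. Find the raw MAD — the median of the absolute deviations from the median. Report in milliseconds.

Sorted: 328, 331, 344, 345, 380, 395, 422, 431, 464 → median = 380
|x − 380|: 15, 52, 35, 0, 36, 49, 42, 51, 84
Sorted deviations: 0, 15, 35, 36, 42, 49, 51, 52, 84 → MAD = 42

42 ms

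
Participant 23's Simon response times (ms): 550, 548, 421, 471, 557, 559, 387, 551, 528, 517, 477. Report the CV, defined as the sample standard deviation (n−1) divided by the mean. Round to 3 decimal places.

n = 11, Σ = 5566, M = 506.0000
Σ(x−M)² = 35192.000; s = √(35192.000/10) = 59.3228
CV = 59.3228 / 506.0000 = 0.11724

0.117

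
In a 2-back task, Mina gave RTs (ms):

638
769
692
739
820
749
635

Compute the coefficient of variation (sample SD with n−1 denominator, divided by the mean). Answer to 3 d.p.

0.095

n = 7, Σ = 5042, M = 720.2857
Σ(x−M)² = 28335.429; s = √(28335.429/6) = 68.7210
CV = 68.7210 / 720.2857 = 0.09541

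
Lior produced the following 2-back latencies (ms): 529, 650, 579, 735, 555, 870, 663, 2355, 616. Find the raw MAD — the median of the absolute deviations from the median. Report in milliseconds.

85 ms

Sorted: 529, 555, 579, 616, 650, 663, 735, 870, 2355 → median = 650
|x − 650|: 121, 0, 71, 85, 95, 220, 13, 1705, 34
Sorted deviations: 0, 13, 34, 71, 85, 95, 121, 220, 1705 → MAD = 85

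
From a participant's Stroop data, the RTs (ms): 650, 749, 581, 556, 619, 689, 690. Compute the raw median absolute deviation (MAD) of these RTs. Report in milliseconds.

40 ms

Sorted: 556, 581, 619, 650, 689, 690, 749 → median = 650
|x − 650|: 0, 99, 69, 94, 31, 39, 40
Sorted deviations: 0, 31, 39, 40, 69, 94, 99 → MAD = 40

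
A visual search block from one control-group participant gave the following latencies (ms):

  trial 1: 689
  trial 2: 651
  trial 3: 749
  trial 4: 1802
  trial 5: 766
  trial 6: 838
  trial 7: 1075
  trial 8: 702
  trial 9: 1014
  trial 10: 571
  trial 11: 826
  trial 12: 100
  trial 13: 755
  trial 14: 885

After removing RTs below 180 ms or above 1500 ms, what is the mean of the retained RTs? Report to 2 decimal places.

Excluded: 100, 1802
Retained (n=12): Σ = 9521
Mean = 9521/12 = 793.4167

793.42 ms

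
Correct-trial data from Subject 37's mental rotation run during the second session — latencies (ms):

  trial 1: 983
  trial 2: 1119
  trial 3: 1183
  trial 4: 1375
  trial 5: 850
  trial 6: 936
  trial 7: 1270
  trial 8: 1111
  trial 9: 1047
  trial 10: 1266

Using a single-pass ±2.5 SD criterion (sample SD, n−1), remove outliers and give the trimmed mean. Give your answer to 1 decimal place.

n = 10, ΣRT = 11140, M = 1114.000
Σ(x−M)² = 243386.00; s = √(243386.00/9) = 164.447
Cutoffs: 1114.000 ± 2.5·164.447 → [702.9, 1525.1]
No RTs fall outside the cutoffs; all 10 retained. Mean = 11140/10 = 1114.000

1114.0 ms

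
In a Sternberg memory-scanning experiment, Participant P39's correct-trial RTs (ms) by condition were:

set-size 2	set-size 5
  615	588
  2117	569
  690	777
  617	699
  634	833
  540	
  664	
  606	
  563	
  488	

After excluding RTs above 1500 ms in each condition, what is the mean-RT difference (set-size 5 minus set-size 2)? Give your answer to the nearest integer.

set-size 2: exclude 2117
M(set-size 2) = 5417/9 = 601.889
M(set-size 5) = 3466/5 = 693.200
Difference = 693.200 − 601.889 = 91.311 ms

91 ms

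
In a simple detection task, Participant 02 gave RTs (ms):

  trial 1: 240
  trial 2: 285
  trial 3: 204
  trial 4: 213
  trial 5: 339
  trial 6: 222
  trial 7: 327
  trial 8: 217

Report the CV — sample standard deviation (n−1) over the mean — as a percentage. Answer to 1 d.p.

21.0%

n = 8, Σ = 2047, M = 255.8750
Σ(x−M)² = 20256.875; s = √(20256.875/7) = 53.7944
CV = 53.7944 / 255.8750 = 0.21024 = 21.024%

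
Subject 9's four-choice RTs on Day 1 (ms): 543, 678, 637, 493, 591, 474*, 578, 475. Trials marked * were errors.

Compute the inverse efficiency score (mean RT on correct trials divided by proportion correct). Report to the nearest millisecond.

Correct trials (n=7): 543, 678, 637, 493, 591, 578, 475
Mean correct RT = 3995/7 = 570.7143 ms
Proportion correct = 7/8
IES = 570.7143 / (7/8) = 652.245 ms

652 ms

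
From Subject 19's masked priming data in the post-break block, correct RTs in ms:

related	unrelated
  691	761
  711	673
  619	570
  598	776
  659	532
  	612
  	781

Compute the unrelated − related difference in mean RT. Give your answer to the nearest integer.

M(related) = 3278/5 = 655.600
M(unrelated) = 4705/7 = 672.143
Difference = 672.143 − 655.600 = 16.543 ms

17 ms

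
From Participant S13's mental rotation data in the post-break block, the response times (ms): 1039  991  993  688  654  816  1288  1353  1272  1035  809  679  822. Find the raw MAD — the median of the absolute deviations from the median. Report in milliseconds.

182 ms

Sorted: 654, 679, 688, 809, 816, 822, 991, 993, 1035, 1039, 1272, 1288, 1353 → median = 991
|x − 991|: 48, 0, 2, 303, 337, 175, 297, 362, 281, 44, 182, 312, 169
Sorted deviations: 0, 2, 44, 48, 169, 175, 182, 281, 297, 303, 312, 337, 362 → MAD = 182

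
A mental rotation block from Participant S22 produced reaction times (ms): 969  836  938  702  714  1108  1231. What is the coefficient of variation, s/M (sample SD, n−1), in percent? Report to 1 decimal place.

21.2%

n = 7, Σ = 6498, M = 928.2857
Σ(x−M)² = 231325.429; s = √(231325.429/6) = 196.3523
CV = 196.3523 / 928.2857 = 0.21152 = 21.152%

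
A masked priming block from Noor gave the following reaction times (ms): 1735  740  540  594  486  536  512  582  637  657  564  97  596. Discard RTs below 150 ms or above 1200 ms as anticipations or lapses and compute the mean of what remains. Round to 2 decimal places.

585.82 ms

Excluded: 97, 1735
Retained (n=11): Σ = 6444
Mean = 6444/11 = 585.8182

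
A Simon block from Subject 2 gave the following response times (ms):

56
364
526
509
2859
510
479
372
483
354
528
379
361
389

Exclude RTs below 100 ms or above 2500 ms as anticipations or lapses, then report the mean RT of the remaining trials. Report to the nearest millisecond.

438 ms

Excluded: 56, 2859
Retained (n=12): Σ = 5254
Mean = 5254/12 = 437.8333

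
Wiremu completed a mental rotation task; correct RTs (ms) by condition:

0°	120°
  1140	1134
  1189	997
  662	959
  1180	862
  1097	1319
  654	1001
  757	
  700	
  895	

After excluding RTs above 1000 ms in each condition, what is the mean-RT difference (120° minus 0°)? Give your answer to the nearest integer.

0°: exclude 1140, 1189, 1180, 1097
120°: exclude 1134, 1319, 1001
M(0°) = 3668/5 = 733.600
M(120°) = 2818/3 = 939.333
Difference = 939.333 − 733.600 = 205.733 ms

206 ms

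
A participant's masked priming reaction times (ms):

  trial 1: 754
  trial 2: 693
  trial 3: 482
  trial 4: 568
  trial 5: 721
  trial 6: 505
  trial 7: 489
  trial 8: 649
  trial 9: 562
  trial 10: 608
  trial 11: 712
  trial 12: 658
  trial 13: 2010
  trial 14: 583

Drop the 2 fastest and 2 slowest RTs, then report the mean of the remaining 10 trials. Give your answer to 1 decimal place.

Sorted: 482, 489, 505, 562, 568, 583, 608, 649, 658, 693, 712, 721, 754, 2010
Drop lowest 2 (482, 489) and highest 2 (754, 2010)
Remaining (n=10): Σ = 6259, mean = 6259/10 = 625.900

625.9 ms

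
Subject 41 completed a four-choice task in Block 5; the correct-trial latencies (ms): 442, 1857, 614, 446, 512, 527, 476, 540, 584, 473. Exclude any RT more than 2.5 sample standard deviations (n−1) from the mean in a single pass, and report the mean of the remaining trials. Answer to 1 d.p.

n = 10, ΣRT = 6471, M = 647.100
Σ(x−M)² = 1655174.90; s = √(1655174.90/9) = 428.845
Cutoffs: 647.100 ± 2.5·428.845 → [-425.0, 1719.2]
Outside: 1857 → excluded.
Retained (n=9): Σ = 4614, mean = 4614/9 = 512.667

512.7 ms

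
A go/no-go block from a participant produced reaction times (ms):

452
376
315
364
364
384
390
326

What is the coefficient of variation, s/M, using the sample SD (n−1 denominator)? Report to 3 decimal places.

n = 8, Σ = 2971, M = 371.3750
Σ(x−M)² = 12373.875; s = √(12373.875/7) = 42.0440
CV = 42.0440 / 371.3750 = 0.11321

0.113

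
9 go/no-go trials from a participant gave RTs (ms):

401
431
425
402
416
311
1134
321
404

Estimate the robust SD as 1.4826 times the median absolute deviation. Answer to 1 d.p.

Sorted: 311, 321, 401, 402, 404, 416, 425, 431, 1134 → median = 404
|x − 404| sorted: 0, 2, 3, 12, 21, 27, 83, 93, 730 → MAD = 21
Robust SD ≈ 1.4826 × 21 = 31.135

31.1 ms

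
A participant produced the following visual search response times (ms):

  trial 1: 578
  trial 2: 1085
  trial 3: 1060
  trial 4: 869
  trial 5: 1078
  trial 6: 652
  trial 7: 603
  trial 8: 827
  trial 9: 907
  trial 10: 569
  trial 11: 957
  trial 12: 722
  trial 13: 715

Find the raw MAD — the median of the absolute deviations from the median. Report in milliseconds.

175 ms

Sorted: 569, 578, 603, 652, 715, 722, 827, 869, 907, 957, 1060, 1078, 1085 → median = 827
|x − 827|: 249, 258, 233, 42, 251, 175, 224, 0, 80, 258, 130, 105, 112
Sorted deviations: 0, 42, 80, 105, 112, 130, 175, 224, 233, 249, 251, 258, 258 → MAD = 175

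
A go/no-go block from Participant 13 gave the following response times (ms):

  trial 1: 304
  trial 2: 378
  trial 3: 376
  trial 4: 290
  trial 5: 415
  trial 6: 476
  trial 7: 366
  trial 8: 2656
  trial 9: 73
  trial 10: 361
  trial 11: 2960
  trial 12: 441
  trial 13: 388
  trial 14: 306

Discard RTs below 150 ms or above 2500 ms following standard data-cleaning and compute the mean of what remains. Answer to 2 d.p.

Excluded: 73, 2656, 2960
Retained (n=11): Σ = 4101
Mean = 4101/11 = 372.8182

372.82 ms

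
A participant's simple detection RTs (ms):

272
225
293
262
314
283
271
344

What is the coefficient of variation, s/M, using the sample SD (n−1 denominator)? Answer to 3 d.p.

0.126

n = 8, Σ = 2264, M = 283.0000
Σ(x−M)² = 8852.000; s = √(8852.000/7) = 35.5608
CV = 35.5608 / 283.0000 = 0.12566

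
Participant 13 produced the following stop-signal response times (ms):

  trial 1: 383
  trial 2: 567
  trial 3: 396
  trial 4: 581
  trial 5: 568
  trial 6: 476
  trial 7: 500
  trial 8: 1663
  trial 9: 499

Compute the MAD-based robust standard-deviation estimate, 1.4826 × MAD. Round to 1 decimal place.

100.8 ms

Sorted: 383, 396, 476, 499, 500, 567, 568, 581, 1663 → median = 500
|x − 500| sorted: 0, 1, 24, 67, 68, 81, 104, 117, 1163 → MAD = 68
Robust SD ≈ 1.4826 × 68 = 100.817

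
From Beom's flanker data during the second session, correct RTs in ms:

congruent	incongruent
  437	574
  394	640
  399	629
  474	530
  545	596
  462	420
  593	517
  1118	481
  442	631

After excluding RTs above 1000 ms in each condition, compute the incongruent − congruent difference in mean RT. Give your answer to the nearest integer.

89 ms

congruent: exclude 1118
M(congruent) = 3746/8 = 468.250
M(incongruent) = 5018/9 = 557.556
Difference = 557.556 − 468.250 = 89.306 ms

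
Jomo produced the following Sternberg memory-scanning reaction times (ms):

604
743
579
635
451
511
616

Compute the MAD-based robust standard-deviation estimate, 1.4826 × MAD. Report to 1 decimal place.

46.0 ms

Sorted: 451, 511, 579, 604, 616, 635, 743 → median = 604
|x − 604| sorted: 0, 12, 25, 31, 93, 139, 153 → MAD = 31
Robust SD ≈ 1.4826 × 31 = 45.961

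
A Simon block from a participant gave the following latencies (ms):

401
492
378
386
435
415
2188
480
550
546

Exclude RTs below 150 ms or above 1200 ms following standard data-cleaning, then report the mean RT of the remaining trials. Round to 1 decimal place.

Excluded: 2188
Retained (n=9): Σ = 4083
Mean = 4083/9 = 453.6667

453.7 ms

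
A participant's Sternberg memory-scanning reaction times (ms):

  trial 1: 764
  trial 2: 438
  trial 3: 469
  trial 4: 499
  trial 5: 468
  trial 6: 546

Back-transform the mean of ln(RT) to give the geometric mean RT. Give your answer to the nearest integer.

ln(RT): 6.6386, 6.0822, 6.1506, 6.2126, 6.1485, 6.3026
Mean ln(RT) = 37.5351/6 = 6.25585
Geometric mean = exp(6.25585) = 521.05 ms

521 ms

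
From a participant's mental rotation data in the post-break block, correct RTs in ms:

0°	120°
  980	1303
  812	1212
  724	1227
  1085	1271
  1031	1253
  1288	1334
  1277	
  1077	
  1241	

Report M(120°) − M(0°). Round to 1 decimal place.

M(0°) = 9515/9 = 1057.222
M(120°) = 7600/6 = 1266.667
Difference = 1266.667 − 1057.222 = 209.444 ms

209.4 ms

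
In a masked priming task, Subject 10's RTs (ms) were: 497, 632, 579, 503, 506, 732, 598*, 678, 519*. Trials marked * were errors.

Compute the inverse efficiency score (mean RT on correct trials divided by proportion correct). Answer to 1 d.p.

758.0 ms

Correct trials (n=7): 497, 632, 579, 503, 506, 732, 678
Mean correct RT = 4127/7 = 589.5714 ms
Proportion correct = 7/9
IES = 589.5714 / (7/9) = 758.020 ms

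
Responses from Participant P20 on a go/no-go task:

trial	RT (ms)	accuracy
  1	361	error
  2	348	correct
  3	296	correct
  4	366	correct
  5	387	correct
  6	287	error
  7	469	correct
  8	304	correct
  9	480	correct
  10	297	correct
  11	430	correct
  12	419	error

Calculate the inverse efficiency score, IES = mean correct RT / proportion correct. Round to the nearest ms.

Correct trials (n=9): 348, 296, 366, 387, 469, 304, 480, 297, 430
Mean correct RT = 3377/9 = 375.2222 ms
Proportion correct = 9/12
IES = 375.2222 / (9/12) = 500.296 ms

500 ms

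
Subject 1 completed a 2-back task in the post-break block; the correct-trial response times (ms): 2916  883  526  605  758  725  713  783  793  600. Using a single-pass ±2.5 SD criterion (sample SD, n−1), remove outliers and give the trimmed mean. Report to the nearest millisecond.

710 ms

n = 10, ΣRT = 9302, M = 930.200
Σ(x−M)² = 4483221.60; s = √(4483221.60/9) = 705.787
Cutoffs: 930.200 ± 2.5·705.787 → [-834.3, 2694.7]
Outside: 2916 → excluded.
Retained (n=9): Σ = 6386, mean = 6386/9 = 709.556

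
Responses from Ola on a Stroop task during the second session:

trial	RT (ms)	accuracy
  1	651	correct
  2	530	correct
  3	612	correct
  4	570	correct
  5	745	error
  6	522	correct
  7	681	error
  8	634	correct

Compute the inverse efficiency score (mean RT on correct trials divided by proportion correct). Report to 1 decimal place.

Correct trials (n=6): 651, 530, 612, 570, 522, 634
Mean correct RT = 3519/6 = 586.5000 ms
Proportion correct = 6/8
IES = 586.5000 / (6/8) = 782.000 ms

782.0 ms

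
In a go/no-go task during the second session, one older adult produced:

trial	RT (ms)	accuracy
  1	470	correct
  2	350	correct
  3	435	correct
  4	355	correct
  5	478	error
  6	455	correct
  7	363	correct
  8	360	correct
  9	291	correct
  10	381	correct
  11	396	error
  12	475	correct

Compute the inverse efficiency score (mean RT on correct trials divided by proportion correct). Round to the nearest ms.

472 ms

Correct trials (n=10): 470, 350, 435, 355, 455, 363, 360, 291, 381, 475
Mean correct RT = 3935/10 = 393.5000 ms
Proportion correct = 10/12
IES = 393.5000 / (10/12) = 472.200 ms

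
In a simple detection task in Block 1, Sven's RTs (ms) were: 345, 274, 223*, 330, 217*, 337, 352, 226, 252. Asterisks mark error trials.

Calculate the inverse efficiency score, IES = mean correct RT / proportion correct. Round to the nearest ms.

Correct trials (n=7): 345, 274, 330, 337, 352, 226, 252
Mean correct RT = 2116/7 = 302.2857 ms
Proportion correct = 7/9
IES = 302.2857 / (7/9) = 388.653 ms

389 ms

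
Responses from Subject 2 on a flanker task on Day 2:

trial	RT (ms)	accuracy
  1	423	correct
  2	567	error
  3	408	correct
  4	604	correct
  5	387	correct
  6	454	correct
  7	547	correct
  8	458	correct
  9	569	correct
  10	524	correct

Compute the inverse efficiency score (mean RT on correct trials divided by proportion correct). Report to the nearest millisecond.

Correct trials (n=9): 423, 408, 604, 387, 454, 547, 458, 569, 524
Mean correct RT = 4374/9 = 486.0000 ms
Proportion correct = 9/10
IES = 486.0000 / (9/10) = 540.000 ms

540 ms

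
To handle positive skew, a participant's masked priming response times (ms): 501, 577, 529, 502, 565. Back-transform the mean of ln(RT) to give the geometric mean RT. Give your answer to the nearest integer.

534 ms

ln(RT): 6.2166, 6.3578, 6.2710, 6.2186, 6.3368
Mean ln(RT) = 31.4009/5 = 6.28017
Geometric mean = exp(6.28017) = 533.88 ms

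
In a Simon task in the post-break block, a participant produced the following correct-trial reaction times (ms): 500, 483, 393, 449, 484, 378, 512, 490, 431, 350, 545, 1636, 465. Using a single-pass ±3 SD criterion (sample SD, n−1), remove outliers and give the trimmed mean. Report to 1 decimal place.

456.7 ms

n = 13, ΣRT = 7116, M = 547.385
Σ(x−M)² = 1321541.08; s = √(1321541.08/12) = 331.856
Cutoffs: 547.385 ± 3·331.856 → [-448.2, 1543.0]
Outside: 1636 → excluded.
Retained (n=12): Σ = 5480, mean = 5480/12 = 456.667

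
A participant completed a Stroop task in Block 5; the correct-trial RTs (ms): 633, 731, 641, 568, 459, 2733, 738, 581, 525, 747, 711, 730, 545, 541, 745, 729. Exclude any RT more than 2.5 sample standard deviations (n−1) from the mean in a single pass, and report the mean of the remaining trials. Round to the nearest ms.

642 ms

n = 16, ΣRT = 12357, M = 772.312
Σ(x−M)² = 4235491.44; s = √(4235491.44/15) = 531.381
Cutoffs: 772.312 ± 2.5·531.381 → [-556.1, 2100.8]
Outside: 2733 → excluded.
Retained (n=15): Σ = 9624, mean = 9624/15 = 641.600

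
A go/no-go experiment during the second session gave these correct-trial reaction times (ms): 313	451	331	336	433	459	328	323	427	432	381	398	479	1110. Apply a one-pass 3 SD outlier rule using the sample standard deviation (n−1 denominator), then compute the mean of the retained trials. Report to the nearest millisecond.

n = 14, ΣRT = 6201, M = 442.929
Σ(x−M)² = 521368.93; s = √(521368.93/13) = 200.263
Cutoffs: 442.929 ± 3·200.263 → [-157.9, 1043.7]
Outside: 1110 → excluded.
Retained (n=13): Σ = 5091, mean = 5091/13 = 391.615

392 ms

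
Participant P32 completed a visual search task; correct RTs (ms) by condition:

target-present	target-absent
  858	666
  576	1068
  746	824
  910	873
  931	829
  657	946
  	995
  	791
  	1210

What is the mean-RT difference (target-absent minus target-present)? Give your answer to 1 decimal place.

131.7 ms

M(target-present) = 4678/6 = 779.667
M(target-absent) = 8202/9 = 911.333
Difference = 911.333 − 779.667 = 131.667 ms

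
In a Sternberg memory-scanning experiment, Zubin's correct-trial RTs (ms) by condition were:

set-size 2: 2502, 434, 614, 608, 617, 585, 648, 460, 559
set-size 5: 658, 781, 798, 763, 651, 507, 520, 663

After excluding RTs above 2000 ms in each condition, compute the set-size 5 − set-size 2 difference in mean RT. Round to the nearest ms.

set-size 2: exclude 2502
M(set-size 2) = 4525/8 = 565.625
M(set-size 5) = 5341/8 = 667.625
Difference = 667.625 − 565.625 = 102.000 ms

102 ms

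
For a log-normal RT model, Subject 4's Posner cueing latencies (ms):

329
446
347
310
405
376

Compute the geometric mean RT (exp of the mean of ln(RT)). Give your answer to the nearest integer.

366 ms

ln(RT): 5.7961, 6.1003, 5.8493, 5.7366, 6.0039, 5.9296
Mean ln(RT) = 35.4157/6 = 5.90262
Geometric mean = exp(5.90262) = 366.00 ms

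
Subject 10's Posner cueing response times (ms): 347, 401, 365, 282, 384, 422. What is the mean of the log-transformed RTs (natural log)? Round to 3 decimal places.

ln(RT): 5.8493, 5.9940, 5.8999, 5.6419, 5.9506, 6.0450
Σ ln(RT) = 35.3807
Mean = 35.3807/6 = 5.89679

5.897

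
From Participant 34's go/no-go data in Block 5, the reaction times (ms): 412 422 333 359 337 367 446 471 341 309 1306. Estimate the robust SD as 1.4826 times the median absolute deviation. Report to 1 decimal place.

66.7 ms

Sorted: 309, 333, 337, 341, 359, 367, 412, 422, 446, 471, 1306 → median = 367
|x − 367| sorted: 0, 8, 26, 30, 34, 45, 55, 58, 79, 104, 939 → MAD = 45
Robust SD ≈ 1.4826 × 45 = 66.717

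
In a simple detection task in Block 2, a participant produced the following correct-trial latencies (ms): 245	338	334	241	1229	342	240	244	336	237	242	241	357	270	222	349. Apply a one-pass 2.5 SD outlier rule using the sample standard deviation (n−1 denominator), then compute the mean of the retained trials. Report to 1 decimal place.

n = 16, ΣRT = 5467, M = 341.688
Σ(x−M)² = 877585.44; s = √(877585.44/15) = 241.880
Cutoffs: 341.688 ± 2.5·241.880 → [-263.0, 946.4]
Outside: 1229 → excluded.
Retained (n=15): Σ = 4238, mean = 4238/15 = 282.533

282.5 ms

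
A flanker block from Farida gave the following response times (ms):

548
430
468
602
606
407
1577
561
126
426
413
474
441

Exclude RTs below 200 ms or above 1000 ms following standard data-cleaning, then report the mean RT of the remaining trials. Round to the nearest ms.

Excluded: 126, 1577
Retained (n=11): Σ = 5376
Mean = 5376/11 = 488.7273

489 ms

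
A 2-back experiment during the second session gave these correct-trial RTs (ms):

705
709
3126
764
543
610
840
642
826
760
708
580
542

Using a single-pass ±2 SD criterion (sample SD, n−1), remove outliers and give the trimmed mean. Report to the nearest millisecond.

686 ms

n = 13, ΣRT = 11355, M = 873.462
Σ(x−M)² = 5613139.23; s = √(5613139.23/12) = 683.931
Cutoffs: 873.462 ± 2·683.931 → [-494.4, 2241.3]
Outside: 3126 → excluded.
Retained (n=12): Σ = 8229, mean = 8229/12 = 685.750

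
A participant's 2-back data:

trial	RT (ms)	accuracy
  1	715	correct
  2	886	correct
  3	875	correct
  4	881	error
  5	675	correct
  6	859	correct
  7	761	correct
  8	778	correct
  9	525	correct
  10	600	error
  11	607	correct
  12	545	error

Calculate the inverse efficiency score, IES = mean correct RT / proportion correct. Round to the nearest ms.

Correct trials (n=9): 715, 886, 875, 675, 859, 761, 778, 525, 607
Mean correct RT = 6681/9 = 742.3333 ms
Proportion correct = 9/12
IES = 742.3333 / (9/12) = 989.778 ms

990 ms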